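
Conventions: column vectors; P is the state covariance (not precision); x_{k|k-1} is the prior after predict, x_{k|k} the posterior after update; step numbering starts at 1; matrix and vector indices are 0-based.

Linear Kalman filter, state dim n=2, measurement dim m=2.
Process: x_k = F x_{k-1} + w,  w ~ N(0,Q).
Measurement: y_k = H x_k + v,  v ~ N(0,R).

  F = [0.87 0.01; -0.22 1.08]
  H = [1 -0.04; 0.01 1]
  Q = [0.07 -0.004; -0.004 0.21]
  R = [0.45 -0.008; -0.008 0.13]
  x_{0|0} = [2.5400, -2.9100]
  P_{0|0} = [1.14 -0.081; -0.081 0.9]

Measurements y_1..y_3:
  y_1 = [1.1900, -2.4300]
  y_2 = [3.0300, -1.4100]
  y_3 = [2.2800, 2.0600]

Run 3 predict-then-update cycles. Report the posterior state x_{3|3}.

step 1: x^-=[2.1807, -3.7016]  P^-=[0.9315 -0.2884; -0.2884 1.3534]  S=[1.4068 -0.3411; -0.3411 1.4778]  K=[0.6616 -0.0361; -0.0232 0.9086]  nu=[-1.1388, 1.2498]  x^+=[1.3821, -2.5397]  P^+=[0.2975 -0.0130; -0.0130 0.1184]
step 2: x^-=[1.1770, -3.0469]  P^-=[0.2950 -0.0718; -0.0718 0.3687]  S=[0.7513 -0.0916; -0.0916 0.4973]  K=[0.3883 -0.0670; -0.0256 0.7353]  nu=[1.7311, 1.6251]  x^+=[1.7403, -1.8963]  P^+=[0.1747 -0.0136; -0.0136 0.0959]
step 3: x^-=[1.4951, -2.4309]  P^-=[0.2020 -0.0491; -0.0491 0.3368]  S=[0.6565 -0.0685; -0.0685 0.4658]  K=[0.3048 -0.0562; -0.0203 0.7190]  nu=[0.6877, 4.4759]  x^+=[1.4530, 0.7732]  P^+=[0.1372 -0.0111; -0.0111 0.0937]

x_post = [1.4530, 0.7732]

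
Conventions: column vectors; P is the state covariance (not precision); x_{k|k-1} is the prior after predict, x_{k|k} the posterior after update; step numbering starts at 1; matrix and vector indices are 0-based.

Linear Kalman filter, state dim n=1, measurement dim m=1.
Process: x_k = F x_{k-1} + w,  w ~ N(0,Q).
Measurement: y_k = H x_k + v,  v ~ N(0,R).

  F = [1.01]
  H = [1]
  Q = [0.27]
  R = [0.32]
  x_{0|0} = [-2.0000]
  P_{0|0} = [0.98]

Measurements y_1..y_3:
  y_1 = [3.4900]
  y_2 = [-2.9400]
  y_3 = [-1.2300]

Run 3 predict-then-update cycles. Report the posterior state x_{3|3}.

x_post = [-1.1126]

step 1: x^-=[-2.0200]  P^-=[1.2697]  S=[1.5897]  K=[0.7987]  nu=[5.5100]  x^+=[2.3809]  P^+=[0.2556]
step 2: x^-=[2.4047]  P^-=[0.5307]  S=[0.8507]  K=[0.6238]  nu=[-5.3447]  x^+=[-0.9296]  P^+=[0.1996]
step 3: x^-=[-0.9389]  P^-=[0.4736]  S=[0.7936]  K=[0.5968]  nu=[-0.2911]  x^+=[-1.1126]  P^+=[0.1910]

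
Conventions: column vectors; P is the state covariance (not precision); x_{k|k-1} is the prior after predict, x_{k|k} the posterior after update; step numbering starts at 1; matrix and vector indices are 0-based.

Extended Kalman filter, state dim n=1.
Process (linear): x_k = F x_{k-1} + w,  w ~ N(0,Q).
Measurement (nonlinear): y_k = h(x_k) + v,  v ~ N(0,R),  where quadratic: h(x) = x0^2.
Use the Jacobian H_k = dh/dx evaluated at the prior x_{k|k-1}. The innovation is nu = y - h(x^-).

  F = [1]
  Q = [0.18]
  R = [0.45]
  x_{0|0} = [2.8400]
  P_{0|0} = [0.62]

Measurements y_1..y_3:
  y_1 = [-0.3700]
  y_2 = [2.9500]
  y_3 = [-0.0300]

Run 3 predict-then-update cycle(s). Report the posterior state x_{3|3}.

x_post = [0.9544]

step 1: x^-=[2.8400]  P^-=[0.8000]  H_jac=[5.6800]  S=[26.2599]  K=[0.1730]  nu=[-8.4356]  x^+=[1.3803]  P^+=[0.0137]
step 2: x^-=[1.3803]  P^-=[0.1937]  H_jac=[2.7606]  S=[1.9263]  K=[0.2776]  nu=[1.0447]  x^+=[1.6703]  P^+=[0.0453]
step 3: x^-=[1.6703]  P^-=[0.2253]  H_jac=[3.3407]  S=[2.9639]  K=[0.2539]  nu=[-2.8201]  x^+=[0.9544]  P^+=[0.0342]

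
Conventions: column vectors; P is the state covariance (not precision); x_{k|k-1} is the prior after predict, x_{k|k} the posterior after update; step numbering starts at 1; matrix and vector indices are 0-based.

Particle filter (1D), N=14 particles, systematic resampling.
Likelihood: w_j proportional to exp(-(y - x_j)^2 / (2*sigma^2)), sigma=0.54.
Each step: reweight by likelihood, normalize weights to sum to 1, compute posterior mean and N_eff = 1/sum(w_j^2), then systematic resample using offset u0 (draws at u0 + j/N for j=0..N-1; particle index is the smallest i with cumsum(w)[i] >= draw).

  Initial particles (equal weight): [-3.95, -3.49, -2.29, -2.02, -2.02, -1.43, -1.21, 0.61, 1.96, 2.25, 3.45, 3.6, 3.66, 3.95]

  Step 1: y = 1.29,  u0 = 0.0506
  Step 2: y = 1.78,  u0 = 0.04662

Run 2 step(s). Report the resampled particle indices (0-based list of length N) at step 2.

step 1: w=[0.0000, 0.0000, 0.0000, 0.0000, 0.0000, 0.0000, 0.0000, 0.4033, 0.4127, 0.1835, 0.0003, 0.0001, 0.0001, 0.0000]  mean=1.4694  Neff=2.7273  idx=[7, 7, 7, 7, 7, 8, 8, 8, 8, 8, 8, 9, 9, 9]
step 2: w=[0.0117, 0.0117, 0.0117, 0.0117, 0.0117, 0.1152, 0.1152, 0.1152, 0.1152, 0.1152, 0.1152, 0.0834, 0.0834, 0.0834]  mean=1.9539  Neff=9.8768  idx=[4, 5, 6, 6, 7, 7, 8, 9, 9, 10, 11, 11, 12, 13]

resampled_idx = [4, 5, 6, 6, 7, 7, 8, 9, 9, 10, 11, 11, 12, 13]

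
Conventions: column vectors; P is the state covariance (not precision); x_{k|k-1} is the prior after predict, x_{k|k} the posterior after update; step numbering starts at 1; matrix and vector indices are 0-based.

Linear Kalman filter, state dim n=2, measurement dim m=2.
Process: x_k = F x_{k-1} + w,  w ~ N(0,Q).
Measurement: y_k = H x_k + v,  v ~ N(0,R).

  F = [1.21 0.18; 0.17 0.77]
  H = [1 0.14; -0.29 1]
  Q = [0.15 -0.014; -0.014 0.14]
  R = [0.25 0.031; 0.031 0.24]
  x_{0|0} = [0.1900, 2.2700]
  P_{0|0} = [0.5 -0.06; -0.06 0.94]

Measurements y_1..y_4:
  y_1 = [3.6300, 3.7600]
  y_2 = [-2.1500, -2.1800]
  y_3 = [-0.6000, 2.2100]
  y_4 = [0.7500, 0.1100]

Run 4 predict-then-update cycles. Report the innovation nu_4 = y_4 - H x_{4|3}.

step 1: x^-=[0.6385, 1.7802]  P^-=[0.8864 0.1614; 0.1614 0.6961]  S=[1.1952 0.0262; 0.0262 0.9170]  K=[0.7633 -0.1262; 0.2011 0.7023]  nu=[2.7423, 2.1650]  x^+=[2.4585, 3.8522]  P^+=[0.1805 0.0457; 0.0457 0.1880]
step 2: x^-=[3.6682, 3.3841]  P^-=[0.4403 0.0932; 0.0932 0.2687]  S=[0.7217 0.0303; 0.0303 0.4917]  K=[0.6328 -0.1092; 0.1610 0.4816]  nu=[-6.2920, -4.5004]  x^+=[0.1781, 0.2038]  P^+=[0.1497 0.0368; 0.0368 0.1312]
step 3: x^-=[0.2522, 0.1872]  P^-=[0.3894 0.0704; 0.0704 0.2318]  S=[0.6637 0.0181; 0.0181 0.4637]  K=[0.6047 -0.1153; 0.1427 0.4503]  nu=[-0.8784, 2.0960]  x^+=[-0.5206, 1.0055]  P^+=[0.1431 0.0326; 0.0326 0.1219]
step 4: x^-=[-0.4489, 0.6858]  P^-=[0.3776 0.0637; 0.0637 0.2250]  S=[0.6498 0.0141; 0.0141 0.4598]  K=[0.5973 -0.1180; 0.1368 0.4449]  nu=[1.1029, -0.7060]  x^+=[0.2932, 0.5226]  P^+=[0.1413 0.0312; 0.0312 0.1201]

innov = [1.1029, -0.7060]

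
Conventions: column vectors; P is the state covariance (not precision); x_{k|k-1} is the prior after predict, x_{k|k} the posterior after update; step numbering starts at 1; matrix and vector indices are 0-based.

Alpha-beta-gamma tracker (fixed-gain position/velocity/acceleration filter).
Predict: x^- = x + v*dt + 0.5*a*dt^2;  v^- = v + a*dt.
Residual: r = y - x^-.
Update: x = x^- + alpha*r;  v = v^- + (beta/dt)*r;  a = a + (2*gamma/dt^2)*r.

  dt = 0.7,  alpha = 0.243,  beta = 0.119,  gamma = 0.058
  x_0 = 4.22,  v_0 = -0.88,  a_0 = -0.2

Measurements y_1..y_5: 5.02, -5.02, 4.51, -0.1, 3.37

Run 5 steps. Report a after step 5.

step 1: x_pred=3.5550  r=1.4650  x^+=3.9110  v^+=-0.7710  a^+=0.1468
step 2: x_pred=3.4073  r=-8.4273  x^+=1.3595  v^+=-2.1008  a^+=-1.8482
step 3: x_pred=-0.5639  r=5.0739  x^+=0.6690  v^+=-2.5320  a^+=-0.6470
step 4: x_pred=-1.2619  r=1.1619  x^+=-0.9795  v^+=-2.7874  a^+=-0.3720
step 5: x_pred=-3.0219  r=6.3919  x^+=-1.4687  v^+=-1.9612  a^+=1.1412

a_post = 1.1412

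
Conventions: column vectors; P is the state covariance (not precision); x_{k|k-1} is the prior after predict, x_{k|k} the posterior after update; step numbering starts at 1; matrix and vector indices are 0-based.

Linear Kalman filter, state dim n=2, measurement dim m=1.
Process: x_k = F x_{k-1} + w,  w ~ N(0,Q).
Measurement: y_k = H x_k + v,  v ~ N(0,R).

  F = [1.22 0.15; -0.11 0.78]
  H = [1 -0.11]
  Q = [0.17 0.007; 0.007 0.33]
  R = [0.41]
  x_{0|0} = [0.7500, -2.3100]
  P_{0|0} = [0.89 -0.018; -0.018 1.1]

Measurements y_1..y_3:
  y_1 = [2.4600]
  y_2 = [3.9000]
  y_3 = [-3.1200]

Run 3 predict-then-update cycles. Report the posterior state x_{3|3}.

step 1: x^-=[0.5685, -1.8843]  P^-=[1.5128 -0.0006; -0.0006 1.0131]  S=[1.9352]  K=[0.7818; -0.0579]  nu=[1.6842]  x^+=[1.8852, -1.9818]  P^+=[0.3301 0.0870; 0.0870 1.0066]
step 2: x^-=[2.0027, -1.7532]  P^-=[0.7158 0.1618; 0.1618 0.9315]  S=[1.1015]  K=[0.6337; 0.0539]  nu=[1.7045]  x^+=[3.0828, -1.6613]  P^+=[0.2735 0.1242; 0.1242 0.9283]
step 3: x^-=[3.5118, -1.6349]  P^-=[0.6434 0.1951; 0.1951 0.8768]  S=[1.0211]  K=[0.6091; 0.0966]  nu=[-6.8117]  x^+=[-0.6371, -2.2928]  P^+=[0.2646 0.1350; 0.1350 0.8672]

x_post = [-0.6371, -2.2928]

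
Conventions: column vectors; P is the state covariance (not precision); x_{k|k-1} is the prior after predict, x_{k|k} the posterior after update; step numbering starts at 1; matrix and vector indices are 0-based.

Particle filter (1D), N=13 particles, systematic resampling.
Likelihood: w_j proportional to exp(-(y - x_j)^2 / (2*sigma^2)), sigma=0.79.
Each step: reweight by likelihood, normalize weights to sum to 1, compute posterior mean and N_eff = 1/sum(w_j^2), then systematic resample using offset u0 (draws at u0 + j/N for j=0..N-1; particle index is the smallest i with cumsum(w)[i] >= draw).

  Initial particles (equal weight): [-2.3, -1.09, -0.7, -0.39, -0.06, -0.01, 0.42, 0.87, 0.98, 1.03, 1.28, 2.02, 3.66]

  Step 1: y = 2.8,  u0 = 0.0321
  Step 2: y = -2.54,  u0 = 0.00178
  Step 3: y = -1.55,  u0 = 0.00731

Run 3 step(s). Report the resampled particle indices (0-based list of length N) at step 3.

step 1: w=[0.0000, 0.0000, 0.0000, 0.0002, 0.0009, 0.0012, 0.0069, 0.0328, 0.0457, 0.0528, 0.1020, 0.3987, 0.3589]  mean=2.3797  Neff=3.2883  idx=[7, 9, 10, 11, 11, 11, 11, 11, 12, 12, 12, 12, 12]
step 2: w=[0.6645, 0.2716, 0.0618, 0.0004, 0.0004, 0.0004, 0.0004, 0.0004, 0.0000, 0.0000, 0.0000, 0.0000, 0.0000]  mean=0.9413  Neff=1.9265  idx=[0, 0, 0, 0, 0, 0, 0, 0, 0, 1, 1, 1, 1]
step 3: w=[0.0900, 0.0900, 0.0900, 0.0900, 0.0900, 0.0900, 0.0900, 0.0900, 0.0900, 0.0474, 0.0474, 0.0474, 0.0474]  mean=0.9004  Neff=12.2027  idx=[0, 0, 1, 2, 3, 4, 5, 6, 6, 7, 8, 9, 11]

resampled_idx = [0, 0, 1, 2, 3, 4, 5, 6, 6, 7, 8, 9, 11]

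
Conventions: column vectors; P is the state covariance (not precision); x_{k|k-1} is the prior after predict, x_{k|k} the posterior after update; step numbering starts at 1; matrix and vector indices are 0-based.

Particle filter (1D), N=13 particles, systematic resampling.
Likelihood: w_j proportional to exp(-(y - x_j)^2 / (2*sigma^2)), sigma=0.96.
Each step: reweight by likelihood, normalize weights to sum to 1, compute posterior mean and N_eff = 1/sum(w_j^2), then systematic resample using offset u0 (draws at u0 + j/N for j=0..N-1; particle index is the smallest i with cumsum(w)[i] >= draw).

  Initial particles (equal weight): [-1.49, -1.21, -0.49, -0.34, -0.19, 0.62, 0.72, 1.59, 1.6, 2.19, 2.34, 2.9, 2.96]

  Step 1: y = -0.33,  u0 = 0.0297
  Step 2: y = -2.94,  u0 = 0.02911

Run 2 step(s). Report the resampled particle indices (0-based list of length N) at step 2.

resampled_idx = [0, 0, 0, 0, 0, 1, 1, 1, 2, 2, 2, 4, 7]

step 1: w=[0.0860, 0.1172, 0.1760, 0.1784, 0.1766, 0.1094, 0.0981, 0.0241, 0.0237, 0.0057, 0.0037, 0.0006, 0.0005]  mean=-0.2112  Neff=7.2522  idx=[0, 1, 1, 2, 2, 3, 3, 4, 4, 4, 5, 6, 7]
step 2: w=[0.3578, 0.2207, 0.2207, 0.0431, 0.0431, 0.0286, 0.0286, 0.0185, 0.0185, 0.0185, 0.0012, 0.0008, 0.0000]  mean=-1.1381  Neff=4.3144  idx=[0, 0, 0, 0, 0, 1, 1, 1, 2, 2, 2, 4, 7]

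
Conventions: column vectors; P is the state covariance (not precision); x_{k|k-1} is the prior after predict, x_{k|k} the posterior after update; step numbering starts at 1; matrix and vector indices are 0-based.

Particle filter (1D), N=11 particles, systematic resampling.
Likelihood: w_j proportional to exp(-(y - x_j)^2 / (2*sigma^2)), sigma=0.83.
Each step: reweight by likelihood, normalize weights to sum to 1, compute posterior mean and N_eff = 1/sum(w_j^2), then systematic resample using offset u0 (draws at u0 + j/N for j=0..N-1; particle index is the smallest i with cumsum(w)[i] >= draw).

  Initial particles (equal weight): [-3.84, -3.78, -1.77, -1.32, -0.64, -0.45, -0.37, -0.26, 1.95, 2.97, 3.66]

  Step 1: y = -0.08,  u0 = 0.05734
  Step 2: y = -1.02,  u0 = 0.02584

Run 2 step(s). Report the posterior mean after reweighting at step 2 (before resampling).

post_mean = -0.5277

step 1: w=[0.0000, 0.0000, 0.0305, 0.0794, 0.1931, 0.2195, 0.2281, 0.2368, 0.0122, 0.0003, 0.0000]  mean=-0.5026  Neff=4.9753  idx=[3, 4, 4, 5, 5, 5, 6, 6, 7, 7, 7]
step 2: w=[0.1095, 0.1053, 0.1053, 0.0924, 0.0924, 0.0924, 0.0861, 0.0861, 0.0769, 0.0769, 0.0769]  mean=-0.5277  Neff=10.8327  idx=[0, 1, 1, 2, 3, 4, 5, 6, 7, 8, 10]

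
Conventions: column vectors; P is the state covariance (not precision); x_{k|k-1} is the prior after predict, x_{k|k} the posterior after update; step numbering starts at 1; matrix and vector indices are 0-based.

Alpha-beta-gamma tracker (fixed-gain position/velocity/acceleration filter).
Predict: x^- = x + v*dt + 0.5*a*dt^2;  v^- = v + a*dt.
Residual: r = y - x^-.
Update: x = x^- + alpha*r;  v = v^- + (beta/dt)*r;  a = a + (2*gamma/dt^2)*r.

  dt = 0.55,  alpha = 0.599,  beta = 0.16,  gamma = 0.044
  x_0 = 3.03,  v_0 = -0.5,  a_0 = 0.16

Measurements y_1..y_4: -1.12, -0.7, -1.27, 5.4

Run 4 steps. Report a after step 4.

step 1: x_pred=2.7792  r=-3.8992  x^+=0.4436  v^+=-1.5463  a^+=-0.9743
step 2: x_pred=-0.5543  r=-0.1457  x^+=-0.6416  v^+=-2.1246  a^+=-1.0167
step 3: x_pred=-1.9639  r=0.6939  x^+=-1.5482  v^+=-2.4819  a^+=-0.8149
step 4: x_pred=-3.0365  r=8.4365  x^+=2.0169  v^+=-0.4758  a^+=1.6394

a_post = 1.6394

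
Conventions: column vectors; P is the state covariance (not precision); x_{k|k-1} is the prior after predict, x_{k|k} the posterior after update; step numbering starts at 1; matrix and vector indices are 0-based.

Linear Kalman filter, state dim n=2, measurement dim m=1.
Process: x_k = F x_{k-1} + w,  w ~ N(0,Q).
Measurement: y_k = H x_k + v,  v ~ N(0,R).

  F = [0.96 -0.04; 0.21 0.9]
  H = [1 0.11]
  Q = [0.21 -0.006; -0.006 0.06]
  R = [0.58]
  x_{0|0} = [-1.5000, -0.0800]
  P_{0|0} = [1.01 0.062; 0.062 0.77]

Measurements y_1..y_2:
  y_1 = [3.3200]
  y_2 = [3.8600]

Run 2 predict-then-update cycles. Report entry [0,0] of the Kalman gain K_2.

step 1: x^-=[-1.4368, -0.3870]  P^-=[1.1373 0.2229; 0.2229 0.7517]  S=[1.7754]  K=[0.6544; 0.1721]  nu=[4.7994]  x^+=[1.7038, 0.4392]  P^+=[0.3770 0.0229; 0.0229 0.6991]
step 2: x^-=[1.6181, 0.7531]  P^-=[0.5568 0.0645; 0.0645 0.6515]  S=[1.1589]  K=[0.4866; 0.1175]  nu=[2.1591]  x^+=[2.6687, 1.0067]  P^+=[0.2824 -0.0018; -0.0018 0.6355]

K[0,0] = 0.4866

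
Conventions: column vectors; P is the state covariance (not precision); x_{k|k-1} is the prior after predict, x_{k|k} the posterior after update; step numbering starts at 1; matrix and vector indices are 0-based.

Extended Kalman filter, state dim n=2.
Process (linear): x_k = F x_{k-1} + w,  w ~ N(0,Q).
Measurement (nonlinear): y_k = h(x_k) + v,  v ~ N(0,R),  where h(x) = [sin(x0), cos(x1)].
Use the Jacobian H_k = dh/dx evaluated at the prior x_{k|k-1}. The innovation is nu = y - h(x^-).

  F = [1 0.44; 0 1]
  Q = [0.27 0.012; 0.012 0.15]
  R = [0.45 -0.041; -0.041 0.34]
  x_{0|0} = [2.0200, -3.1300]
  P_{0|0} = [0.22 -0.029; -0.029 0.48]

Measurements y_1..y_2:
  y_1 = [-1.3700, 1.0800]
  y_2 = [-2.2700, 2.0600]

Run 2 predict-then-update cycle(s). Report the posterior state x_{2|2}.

step 1: x^-=[0.6428, -3.1300]  P^-=[0.5574 0.1942; 0.1942 0.6300]  H_jac=[0.8004 0.0000; 0.0000 0.0116]  S=[0.8071 -0.0392; -0.0392 0.3401]  K=[0.5562 0.0707; 0.1947 0.0439]  nu=[-1.9694, 2.0799]  x^+=[-0.3055, -3.4221]  P^+=[0.3091 0.1072; 0.1072 0.5994]
step 2: x^-=[-1.8113, -3.4221]  P^-=[0.7895 0.3830; 0.3830 0.7494]  H_jac=[-0.2382 0.0000; 0.0000 -0.2769]  S=[0.4948 -0.0157; -0.0157 0.3975]  K=[-0.3890 -0.2822; -0.2012 -0.5300]  nu=[-1.2988, 3.0209]  x^+=[-2.1586, -4.7620]  P^+=[0.6864 0.2889; 0.2889 0.6211]

x_post = [-2.1586, -4.7620]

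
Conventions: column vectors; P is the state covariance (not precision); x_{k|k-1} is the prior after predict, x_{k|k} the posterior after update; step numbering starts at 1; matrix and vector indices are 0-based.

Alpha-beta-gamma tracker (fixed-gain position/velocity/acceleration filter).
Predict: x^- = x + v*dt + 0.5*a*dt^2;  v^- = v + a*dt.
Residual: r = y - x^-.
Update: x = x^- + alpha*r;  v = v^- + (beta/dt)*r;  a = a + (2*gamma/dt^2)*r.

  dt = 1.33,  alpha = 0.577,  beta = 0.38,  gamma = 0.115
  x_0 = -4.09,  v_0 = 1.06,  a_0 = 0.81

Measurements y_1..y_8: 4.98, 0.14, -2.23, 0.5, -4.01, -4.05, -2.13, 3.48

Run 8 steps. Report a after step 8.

step 1: x_pred=-1.9638  r=6.9438  x^+=2.0428  v^+=4.1212  a^+=1.7129
step 2: x_pred=9.0390  r=-8.8990  x^+=3.9043  v^+=3.8568  a^+=0.5558
step 3: x_pred=9.5253  r=-11.7553  x^+=2.7425  v^+=1.2373  a^+=-0.9727
step 4: x_pred=3.5278  r=-3.0278  x^+=1.7808  v^+=-0.9215  a^+=-1.3664
step 5: x_pred=-0.6533  r=-3.3567  x^+=-2.5901  v^+=-3.6978  a^+=-1.8028
step 6: x_pred=-9.1028  r=5.0528  x^+=-6.1873  v^+=-4.6520  a^+=-1.1459
step 7: x_pred=-13.3879  r=11.2579  x^+=-6.8921  v^+=-2.9594  a^+=0.3179
step 8: x_pred=-10.5469  r=14.0269  x^+=-2.4534  v^+=1.4711  a^+=2.1418

a_post = 2.1418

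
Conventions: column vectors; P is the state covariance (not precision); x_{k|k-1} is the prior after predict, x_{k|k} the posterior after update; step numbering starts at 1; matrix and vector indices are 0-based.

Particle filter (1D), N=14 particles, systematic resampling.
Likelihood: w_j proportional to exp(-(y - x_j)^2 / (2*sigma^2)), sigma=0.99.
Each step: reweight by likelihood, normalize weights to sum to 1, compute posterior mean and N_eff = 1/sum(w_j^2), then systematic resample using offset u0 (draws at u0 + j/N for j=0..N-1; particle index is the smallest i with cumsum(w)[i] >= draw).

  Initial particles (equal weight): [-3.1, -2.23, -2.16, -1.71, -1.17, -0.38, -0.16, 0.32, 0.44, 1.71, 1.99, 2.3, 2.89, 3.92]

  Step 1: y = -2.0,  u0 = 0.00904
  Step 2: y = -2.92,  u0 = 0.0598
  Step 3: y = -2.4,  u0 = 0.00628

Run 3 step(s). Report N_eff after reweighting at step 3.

N_eff = 13.6154

step 1: w=[0.1144, 0.2064, 0.2093, 0.2032, 0.1492, 0.0556, 0.0377, 0.0136, 0.0102, 0.0002, 0.0001, 0.0000, 0.0000, 0.0000]  mean=-1.8071  Neff=5.9560  idx=[0, 0, 1, 1, 1, 2, 2, 2, 3, 3, 3, 4, 4, 5]
step 2: w=[0.1166, 0.1166, 0.0930, 0.0930, 0.0930, 0.0883, 0.0883, 0.0883, 0.0562, 0.0562, 0.0562, 0.0249, 0.0249, 0.0044]  mean=-2.2659  Neff=11.4552  idx=[0, 1, 1, 2, 3, 3, 4, 5, 6, 7, 7, 9, 10, 12]
step 3: w=[0.0639, 0.0639, 0.0639, 0.0808, 0.0808, 0.0808, 0.0808, 0.0796, 0.0796, 0.0796, 0.0796, 0.0643, 0.0643, 0.0379]  mean=-2.2673  Neff=13.6154  idx=[0, 1, 2, 3, 4, 5, 6, 6, 7, 8, 9, 10, 11, 12]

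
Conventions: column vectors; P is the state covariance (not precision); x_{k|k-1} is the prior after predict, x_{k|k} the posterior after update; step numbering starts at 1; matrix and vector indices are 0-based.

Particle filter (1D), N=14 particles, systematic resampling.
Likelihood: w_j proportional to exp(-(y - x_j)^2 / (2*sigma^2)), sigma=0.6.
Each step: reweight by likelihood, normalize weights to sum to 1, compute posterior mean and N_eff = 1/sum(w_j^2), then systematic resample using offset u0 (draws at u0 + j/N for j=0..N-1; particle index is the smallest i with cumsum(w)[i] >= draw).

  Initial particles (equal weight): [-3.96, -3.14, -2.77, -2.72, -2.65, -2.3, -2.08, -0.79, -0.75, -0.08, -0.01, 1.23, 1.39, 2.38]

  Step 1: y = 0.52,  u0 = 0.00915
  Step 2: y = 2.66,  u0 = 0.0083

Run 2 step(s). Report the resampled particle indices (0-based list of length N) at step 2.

step 1: w=[0.0000, 0.0000, 0.0000, 0.0000, 0.0000, 0.0000, 0.0000, 0.0395, 0.0456, 0.2596, 0.2897, 0.2125, 0.1496, 0.0035]  mean=0.3885  Neff=4.4941  idx=[7, 8, 9, 9, 9, 10, 10, 10, 10, 11, 11, 11, 12, 12]
step 2: w=[0.0000, 0.0000, 0.0001, 0.0001, 0.0001, 0.0001, 0.0001, 0.0001, 0.0001, 0.1504, 0.1504, 0.1504, 0.2740, 0.2740]  mean=1.3168  Neff=4.5862  idx=[9, 9, 10, 10, 10, 11, 11, 12, 12, 12, 12, 13, 13, 13]

resampled_idx = [9, 9, 10, 10, 10, 11, 11, 12, 12, 12, 12, 13, 13, 13]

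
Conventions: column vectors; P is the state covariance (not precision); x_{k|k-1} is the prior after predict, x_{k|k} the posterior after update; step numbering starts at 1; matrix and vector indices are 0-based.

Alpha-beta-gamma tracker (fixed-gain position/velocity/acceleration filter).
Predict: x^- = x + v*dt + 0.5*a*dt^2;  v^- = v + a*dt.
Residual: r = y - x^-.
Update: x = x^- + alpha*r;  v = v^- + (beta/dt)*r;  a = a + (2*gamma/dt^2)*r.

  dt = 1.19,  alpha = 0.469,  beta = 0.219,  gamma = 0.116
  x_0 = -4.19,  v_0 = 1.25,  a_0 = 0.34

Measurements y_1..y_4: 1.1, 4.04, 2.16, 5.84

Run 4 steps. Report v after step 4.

v_post = 3.2281

step 1: x_pred=-2.4618  r=3.5618  x^+=-0.7913  v^+=2.3101  a^+=0.9235
step 2: x_pred=2.6116  r=1.4284  x^+=3.2815  v^+=3.6720  a^+=1.1575
step 3: x_pred=8.4707  r=-6.3107  x^+=5.5110  v^+=3.8880  a^+=0.1236
step 4: x_pred=10.2253  r=-4.3853  x^+=8.1686  v^+=3.2281  a^+=-0.5948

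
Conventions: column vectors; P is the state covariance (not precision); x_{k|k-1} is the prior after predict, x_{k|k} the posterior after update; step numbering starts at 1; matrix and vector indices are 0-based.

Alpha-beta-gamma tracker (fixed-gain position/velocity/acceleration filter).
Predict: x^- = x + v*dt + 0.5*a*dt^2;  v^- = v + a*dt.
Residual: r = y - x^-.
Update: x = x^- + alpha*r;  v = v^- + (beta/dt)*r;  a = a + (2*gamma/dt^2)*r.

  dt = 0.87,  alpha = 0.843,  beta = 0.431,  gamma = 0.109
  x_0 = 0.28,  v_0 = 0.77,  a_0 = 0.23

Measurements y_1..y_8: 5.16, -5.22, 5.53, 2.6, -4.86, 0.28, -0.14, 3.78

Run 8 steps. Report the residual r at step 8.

step 1: x_pred=1.0369  r=4.1231  x^+=4.5127  v^+=3.0127  a^+=1.4175
step 2: x_pred=7.6702  r=-12.8902  x^+=-3.1962  v^+=-2.1399  a^+=-2.2951
step 3: x_pred=-5.9265  r=11.4565  x^+=3.7313  v^+=1.5390  a^+=1.0046
step 4: x_pred=5.4504  r=-2.8504  x^+=3.0475  v^+=1.0009  a^+=0.1836
step 5: x_pred=3.9878  r=-8.8478  x^+=-3.4709  v^+=-3.2226  a^+=-2.3647
step 6: x_pred=-7.1695  r=7.4495  x^+=-0.8896  v^+=-1.5894  a^+=-0.2191
step 7: x_pred=-2.3552  r=2.2152  x^+=-0.4878  v^+=-0.6826  a^+=0.4189
step 8: x_pred=-0.9231  r=4.7031  x^+=3.0416  v^+=2.0118  a^+=1.7735

resid = 4.7031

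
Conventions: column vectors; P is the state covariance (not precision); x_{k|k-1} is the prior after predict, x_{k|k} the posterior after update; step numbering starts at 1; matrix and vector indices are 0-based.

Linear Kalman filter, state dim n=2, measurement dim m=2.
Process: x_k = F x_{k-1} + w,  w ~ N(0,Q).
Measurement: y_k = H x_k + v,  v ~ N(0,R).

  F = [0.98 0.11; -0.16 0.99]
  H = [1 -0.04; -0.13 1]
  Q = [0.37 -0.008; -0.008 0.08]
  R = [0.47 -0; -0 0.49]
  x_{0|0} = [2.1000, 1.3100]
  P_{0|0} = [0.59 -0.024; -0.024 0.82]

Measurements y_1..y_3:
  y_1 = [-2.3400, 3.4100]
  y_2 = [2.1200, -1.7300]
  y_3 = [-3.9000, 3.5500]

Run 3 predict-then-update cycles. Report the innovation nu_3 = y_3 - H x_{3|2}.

step 1: x^-=[2.2021, 0.9609]  P^-=[0.9414 -0.0341; -0.0341 0.9064]  S=[1.4156 -0.1929; -0.1929 1.4212]  K=[0.6633 -0.0201; 0.0384 0.6461]  nu=[-4.5037, 2.7354]  x^+=[-0.8399, 2.5555]  P^+=[0.3130 0.0309; 0.0309 0.3206]
step 2: x^-=[-0.5420, 2.6643]  P^-=[0.6811 0.0072; 0.0072 0.3925]  S=[1.1512 -0.0970; -0.0970 0.8921]  K=[0.5891 -0.0271; 0.0299 0.4421]  nu=[2.7685, -4.4648]  x^+=[1.2101, 0.7731]  P^+=[0.2778 0.0228; 0.0228 0.2196]
step 3: x^-=[1.2709, 0.5717]  P^-=[0.6444 -0.0059; -0.0059 0.2951]  S=[1.1153 -0.1015; -0.1015 0.7975]  K=[0.5744 -0.0393; 0.0181 0.3733]  nu=[-5.1481, 3.1435]  x^+=[-1.8097, 1.6520]  P^+=[0.2706 0.0159; 0.0159 0.1850]

innov = [-5.1481, 3.1435]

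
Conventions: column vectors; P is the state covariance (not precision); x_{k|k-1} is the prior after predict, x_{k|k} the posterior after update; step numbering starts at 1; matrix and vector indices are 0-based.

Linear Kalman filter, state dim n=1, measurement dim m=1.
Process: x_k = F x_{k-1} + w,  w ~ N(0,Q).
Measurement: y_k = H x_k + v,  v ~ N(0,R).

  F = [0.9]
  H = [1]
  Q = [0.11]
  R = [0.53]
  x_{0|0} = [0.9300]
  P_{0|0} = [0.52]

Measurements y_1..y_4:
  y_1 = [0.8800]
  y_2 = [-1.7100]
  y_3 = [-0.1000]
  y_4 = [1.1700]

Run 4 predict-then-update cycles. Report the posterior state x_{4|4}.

x_post = [0.2989]

step 1: x^-=[0.8370]  P^-=[0.5312]  S=[1.0612]  K=[0.5006]  nu=[0.0430]  x^+=[0.8585]  P^+=[0.2653]
step 2: x^-=[0.7727]  P^-=[0.3249]  S=[0.8549]  K=[0.3800]  nu=[-2.4827]  x^+=[-0.1708]  P^+=[0.2014]
step 3: x^-=[-0.1538]  P^-=[0.2732]  S=[0.8032]  K=[0.3401]  nu=[0.0538]  x^+=[-0.1355]  P^+=[0.1803]
step 4: x^-=[-0.1219]  P^-=[0.2560]  S=[0.7860]  K=[0.3257]  nu=[1.2919]  x^+=[0.2989]  P^+=[0.1726]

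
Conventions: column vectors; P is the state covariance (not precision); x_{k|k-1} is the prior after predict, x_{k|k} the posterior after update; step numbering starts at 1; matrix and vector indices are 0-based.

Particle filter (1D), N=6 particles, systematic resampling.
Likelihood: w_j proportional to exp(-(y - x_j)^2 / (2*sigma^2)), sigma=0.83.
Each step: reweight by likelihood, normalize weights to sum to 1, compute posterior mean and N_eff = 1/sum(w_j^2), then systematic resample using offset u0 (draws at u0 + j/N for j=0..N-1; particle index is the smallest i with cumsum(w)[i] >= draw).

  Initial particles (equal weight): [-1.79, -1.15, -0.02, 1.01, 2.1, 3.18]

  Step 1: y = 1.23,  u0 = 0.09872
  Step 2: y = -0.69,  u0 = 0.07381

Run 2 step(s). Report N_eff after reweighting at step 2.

N_eff = 2.1255

step 1: w=[0.0007, 0.0084, 0.1654, 0.4962, 0.2967, 0.0325]  mean=1.2136  Neff=2.7564  idx=[2, 3, 3, 3, 4, 4]
step 2: w=[0.6580, 0.1119, 0.1119, 0.1119, 0.0032, 0.0032]  mean=0.3393  Neff=2.1255  idx=[0, 0, 0, 0, 1, 3]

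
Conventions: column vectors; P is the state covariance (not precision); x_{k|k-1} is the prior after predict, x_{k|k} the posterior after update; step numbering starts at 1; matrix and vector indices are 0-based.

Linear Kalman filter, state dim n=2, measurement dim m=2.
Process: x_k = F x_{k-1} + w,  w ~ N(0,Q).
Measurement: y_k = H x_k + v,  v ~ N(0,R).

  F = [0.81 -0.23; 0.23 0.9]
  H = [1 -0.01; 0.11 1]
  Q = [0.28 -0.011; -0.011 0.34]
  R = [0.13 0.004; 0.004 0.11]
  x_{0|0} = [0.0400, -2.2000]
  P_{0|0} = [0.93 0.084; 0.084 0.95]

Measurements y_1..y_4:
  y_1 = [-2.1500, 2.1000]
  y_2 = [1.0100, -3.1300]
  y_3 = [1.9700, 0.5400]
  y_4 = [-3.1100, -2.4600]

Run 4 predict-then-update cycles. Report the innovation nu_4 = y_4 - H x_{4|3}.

innov = [-4.4688, -2.8472]

step 1: x^-=[0.5384, -1.9708]  P^-=[0.9091 0.0224; 0.0224 1.1935]  S=[1.0388 0.1144; 0.1144 1.3194]  K=[0.8731 0.0170; -0.0907 0.9143]  nu=[-2.7081, 4.0116]  x^+=[-1.7576, 1.9424]  P^+=[0.1135 -0.0071; -0.0071 0.1010]
step 2: x^-=[-1.8704, 1.3439]  P^-=[0.3625 -0.0156; -0.0156 0.4249]  S=[0.4928 0.0241; 0.0241 0.5358]  K=[0.7352 0.0123; -0.0790 0.7933]  nu=[2.8939, -4.2682]  x^+=[0.2045, -2.2704]  P^+=[0.0956 -0.0062; -0.0062 0.0876]
step 3: x^-=[0.6879, -1.9963]  P^-=[0.3497 -0.0155; -0.0155 0.4135]  S=[0.4800 0.0228; 0.0228 0.5243]  K=[0.7282 0.0120; -0.0785 0.7888]  nu=[1.2622, 2.4606]  x^+=[1.6366, -0.1544]  P^+=[0.0947 -0.0062; -0.0062 0.0871]
step 4: x^-=[1.3612, 0.2375]  P^-=[0.3490 -0.0156; -0.0156 0.4130]  S=[0.4794 0.0227; 0.0227 0.5238]  K=[0.7278 0.0120; -0.0785 0.7886]  nu=[-4.4688, -2.8472]  x^+=[-1.9255, -1.6573]  P^+=[0.0946 -0.0062; -0.0062 0.0871]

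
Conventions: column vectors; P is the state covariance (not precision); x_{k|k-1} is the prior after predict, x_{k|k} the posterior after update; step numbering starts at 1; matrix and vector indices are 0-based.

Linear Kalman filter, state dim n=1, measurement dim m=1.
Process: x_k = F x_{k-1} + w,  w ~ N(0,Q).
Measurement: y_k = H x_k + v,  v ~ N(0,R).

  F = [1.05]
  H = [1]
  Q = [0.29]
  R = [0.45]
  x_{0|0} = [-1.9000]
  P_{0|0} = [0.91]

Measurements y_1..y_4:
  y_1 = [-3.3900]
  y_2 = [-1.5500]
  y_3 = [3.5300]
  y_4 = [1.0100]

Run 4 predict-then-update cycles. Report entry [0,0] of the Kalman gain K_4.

step 1: x^-=[-1.9950]  P^-=[1.2933]  S=[1.7433]  K=[0.7419]  nu=[-1.3950]  x^+=[-3.0299]  P^+=[0.3338]
step 2: x^-=[-3.1814]  P^-=[0.6581]  S=[1.1081]  K=[0.5939]  nu=[1.6314]  x^+=[-2.2125]  P^+=[0.2672]
step 3: x^-=[-2.3232]  P^-=[0.5846]  S=[1.0346]  K=[0.5651]  nu=[5.8532]  x^+=[0.9843]  P^+=[0.2543]
step 4: x^-=[1.0335]  P^-=[0.5703]  S=[1.0203]  K=[0.5590]  nu=[-0.0235]  x^+=[1.0204]  P^+=[0.2515]

K[0,0] = 0.5590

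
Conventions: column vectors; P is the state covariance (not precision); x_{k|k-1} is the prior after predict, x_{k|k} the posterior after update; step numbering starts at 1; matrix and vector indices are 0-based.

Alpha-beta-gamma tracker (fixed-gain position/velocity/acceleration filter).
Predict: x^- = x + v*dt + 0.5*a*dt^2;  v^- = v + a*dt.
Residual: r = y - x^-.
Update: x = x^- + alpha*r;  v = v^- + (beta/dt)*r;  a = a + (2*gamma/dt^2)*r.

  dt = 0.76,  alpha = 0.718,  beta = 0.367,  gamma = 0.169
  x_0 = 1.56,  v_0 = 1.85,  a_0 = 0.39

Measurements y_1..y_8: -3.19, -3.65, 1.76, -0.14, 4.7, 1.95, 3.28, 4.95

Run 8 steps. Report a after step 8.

step 1: x_pred=3.0786  r=-6.2686  x^+=-1.4222  v^+=-0.8807  a^+=-3.2783
step 2: x_pred=-3.0383  r=-0.6117  x^+=-3.4775  v^+=-3.6676  a^+=-3.6362
step 3: x_pred=-7.3150  r=9.0750  x^+=-0.7991  v^+=-2.0488  a^+=1.6743
step 4: x_pred=-1.8727  r=1.7327  x^+=-0.6286  v^+=0.0604  a^+=2.6882
step 5: x_pred=0.1936  r=4.5064  x^+=3.4292  v^+=4.2795  a^+=5.3253
step 6: x_pred=8.2196  r=-6.2696  x^+=3.7180  v^+=5.2992  a^+=1.6564
step 7: x_pred=8.2238  r=-4.9438  x^+=4.6741  v^+=4.1708  a^+=-1.2366
step 8: x_pred=7.4868  r=-2.5368  x^+=5.6654  v^+=2.0060  a^+=-2.7211

a_post = -2.7211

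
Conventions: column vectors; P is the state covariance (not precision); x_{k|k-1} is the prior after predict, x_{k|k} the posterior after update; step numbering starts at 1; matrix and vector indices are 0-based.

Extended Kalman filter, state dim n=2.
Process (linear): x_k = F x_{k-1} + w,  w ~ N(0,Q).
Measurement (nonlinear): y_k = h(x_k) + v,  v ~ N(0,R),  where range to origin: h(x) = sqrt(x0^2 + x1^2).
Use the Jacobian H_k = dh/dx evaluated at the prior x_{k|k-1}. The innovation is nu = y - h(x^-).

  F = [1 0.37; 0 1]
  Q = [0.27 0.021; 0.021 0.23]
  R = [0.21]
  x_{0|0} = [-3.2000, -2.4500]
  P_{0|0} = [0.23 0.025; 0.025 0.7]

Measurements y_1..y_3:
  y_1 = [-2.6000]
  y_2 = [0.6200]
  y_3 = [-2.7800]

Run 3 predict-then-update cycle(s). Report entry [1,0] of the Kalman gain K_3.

step 1: x^-=[-4.1065, -2.4500]  P^-=[0.6143 0.3050; 0.3050 0.9300]  H_jac=[-0.8588 -0.5124]  S=[1.1756]  K=[-0.5817; -0.6281]  nu=[-7.3818]  x^+=[0.1875, 2.1867]  P^+=[0.2165 -0.1245; -0.1245 0.4662]
step 2: x^-=[0.9965, 2.1867]  P^-=[0.4582 0.0690; 0.0690 0.6962]  H_jac=[0.4147 0.9100]  S=[0.9173]  K=[0.2756; 0.7218]  nu=[-1.7831]  x^+=[0.5052, 0.8997]  P^+=[0.3886 -0.1135; -0.1135 0.2183]
step 3: x^-=[0.8381, 0.8997]  P^-=[0.6045 -0.0117; -0.0117 0.4483]  H_jac=[0.6816 0.7317]  S=[0.7192]  K=[0.5610; 0.4450]  nu=[-4.0096]  x^+=[-1.4112, -0.8846]  P^+=[0.3781 -0.1913; -0.1913 0.3059]

K[1,0] = 0.4450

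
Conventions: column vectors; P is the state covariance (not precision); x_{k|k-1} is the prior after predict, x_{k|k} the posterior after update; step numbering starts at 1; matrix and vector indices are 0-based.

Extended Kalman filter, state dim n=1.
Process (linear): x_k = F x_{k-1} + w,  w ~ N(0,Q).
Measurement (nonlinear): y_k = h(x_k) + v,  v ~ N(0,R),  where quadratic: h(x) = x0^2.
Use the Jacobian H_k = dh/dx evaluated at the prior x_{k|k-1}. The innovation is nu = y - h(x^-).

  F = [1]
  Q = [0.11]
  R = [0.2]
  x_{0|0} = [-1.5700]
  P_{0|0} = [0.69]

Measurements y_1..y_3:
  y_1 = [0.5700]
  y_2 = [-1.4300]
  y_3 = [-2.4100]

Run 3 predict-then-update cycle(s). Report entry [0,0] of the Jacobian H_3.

step 1: x^-=[-1.5700]  P^-=[0.8000]  H_jac=[-3.1400]  S=[8.0877]  K=[-0.3106]  nu=[-1.8949]  x^+=[-0.9815]  P^+=[0.0198]
step 2: x^-=[-0.9815]  P^-=[0.1298]  H_jac=[-1.9629]  S=[0.7001]  K=[-0.3639]  nu=[-2.3932]  x^+=[-0.1105]  P^+=[0.0371]
step 3: x^-=[-0.1105]  P^-=[0.1471]  H_jac=[-0.2211]  S=[0.2072]  K=[-0.1569]  nu=[-2.4222]  x^+=[0.2696]  P^+=[0.1420]

H_jac[0,0] = -0.2211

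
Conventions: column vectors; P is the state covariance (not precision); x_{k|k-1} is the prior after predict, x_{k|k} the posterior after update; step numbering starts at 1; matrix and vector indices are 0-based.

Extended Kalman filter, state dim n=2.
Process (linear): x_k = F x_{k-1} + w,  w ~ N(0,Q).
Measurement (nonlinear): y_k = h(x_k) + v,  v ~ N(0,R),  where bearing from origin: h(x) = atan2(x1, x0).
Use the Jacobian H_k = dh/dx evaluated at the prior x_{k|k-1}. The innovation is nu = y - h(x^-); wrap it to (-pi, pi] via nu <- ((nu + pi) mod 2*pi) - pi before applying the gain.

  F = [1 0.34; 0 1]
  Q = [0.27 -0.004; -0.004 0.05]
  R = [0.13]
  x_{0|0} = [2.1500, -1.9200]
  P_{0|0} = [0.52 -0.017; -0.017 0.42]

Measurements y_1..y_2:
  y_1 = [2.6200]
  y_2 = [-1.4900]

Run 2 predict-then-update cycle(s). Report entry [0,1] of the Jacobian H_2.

H_jac[0,1] = -0.1367

step 1: x^-=[1.4972, -1.9200]  P^-=[0.8270 0.1218; 0.1218 0.4700]  H_jac=[0.3239 0.2526]  S=[0.2667]  K=[1.1198; 0.5931]  nu=[-2.7547]  x^+=[-1.5876, -3.5538]  P^+=[0.4926 -0.0553; -0.0553 0.3762]
step 2: x^-=[-2.7959, -3.5538]  P^-=[0.7685 0.0686; 0.0686 0.4262]  H_jac=[0.1738 -0.1367]  S=[0.1579]  K=[0.7864; -0.2935]  nu=[0.7474]  x^+=[-2.2081, -3.7732]  P^+=[0.6708 0.1051; 0.1051 0.4126]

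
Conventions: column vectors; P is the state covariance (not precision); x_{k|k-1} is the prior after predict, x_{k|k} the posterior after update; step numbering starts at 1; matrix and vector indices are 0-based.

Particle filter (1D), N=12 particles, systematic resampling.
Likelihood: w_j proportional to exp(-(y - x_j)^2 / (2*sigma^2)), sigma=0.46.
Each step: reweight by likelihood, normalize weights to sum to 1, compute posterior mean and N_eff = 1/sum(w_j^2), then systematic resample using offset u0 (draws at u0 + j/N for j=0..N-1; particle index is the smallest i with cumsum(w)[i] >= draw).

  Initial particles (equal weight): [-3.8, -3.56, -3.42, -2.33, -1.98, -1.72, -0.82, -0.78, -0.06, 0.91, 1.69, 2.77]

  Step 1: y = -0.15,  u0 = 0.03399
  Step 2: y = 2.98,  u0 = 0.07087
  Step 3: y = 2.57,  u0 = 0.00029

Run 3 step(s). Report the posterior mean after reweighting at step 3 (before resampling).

post_mean = -0.0600

step 1: w=[0.0000, 0.0000, 0.0000, 0.0000, 0.0002, 0.0016, 0.1931, 0.2184, 0.5472, 0.0392, 0.0002, 0.0000]  mean=-0.3288  Neff=2.5907  idx=[6, 6, 7, 7, 7, 8, 8, 8, 8, 8, 8, 8]
step 2: w=[0.0000, 0.0000, 0.0000, 0.0000, 0.0000, 0.1429, 0.1429, 0.1429, 0.1429, 0.1429, 0.1429, 0.1429]  mean=-0.0600  Neff=7.0001  idx=[5, 6, 6, 7, 7, 8, 8, 9, 10, 10, 11, 11]
step 3: w=[0.0833, 0.0833, 0.0833, 0.0833, 0.0833, 0.0833, 0.0833, 0.0833, 0.0833, 0.0833, 0.0833, 0.0833]  mean=-0.0600  Neff=12.0000  idx=[0, 1, 2, 3, 4, 5, 6, 7, 8, 9, 10, 11]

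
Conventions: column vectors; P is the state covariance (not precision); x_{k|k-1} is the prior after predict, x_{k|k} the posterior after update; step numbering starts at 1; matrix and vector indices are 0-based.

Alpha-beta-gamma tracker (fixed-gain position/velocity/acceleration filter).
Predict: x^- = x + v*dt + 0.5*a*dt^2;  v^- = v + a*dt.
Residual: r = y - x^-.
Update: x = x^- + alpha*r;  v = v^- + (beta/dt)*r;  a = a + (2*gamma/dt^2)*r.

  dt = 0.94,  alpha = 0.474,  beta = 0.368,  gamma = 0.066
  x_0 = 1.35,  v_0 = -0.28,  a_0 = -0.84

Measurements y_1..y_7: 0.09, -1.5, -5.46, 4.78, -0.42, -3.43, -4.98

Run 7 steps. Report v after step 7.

step 1: x_pred=0.7157  r=-0.6257  x^+=0.4191  v^+=-1.3146  a^+=-0.9335
step 2: x_pred=-1.2290  r=-0.2710  x^+=-1.3574  v^+=-2.2981  a^+=-0.9740
step 3: x_pred=-3.9480  r=-1.5120  x^+=-4.6647  v^+=-3.8056  a^+=-1.1998
step 4: x_pred=-8.7720  r=13.5520  x^+=-2.3484  v^+=0.3720  a^+=0.8247
step 5: x_pred=-1.6343  r=1.2143  x^+=-1.0587  v^+=1.6226  a^+=1.0061
step 6: x_pred=0.9110  r=-4.3410  x^+=-1.1466  v^+=0.8689  a^+=0.3576
step 7: x_pred=-0.1719  r=-4.8081  x^+=-2.4509  v^+=-0.6773  a^+=-0.3607

v_post = -0.6773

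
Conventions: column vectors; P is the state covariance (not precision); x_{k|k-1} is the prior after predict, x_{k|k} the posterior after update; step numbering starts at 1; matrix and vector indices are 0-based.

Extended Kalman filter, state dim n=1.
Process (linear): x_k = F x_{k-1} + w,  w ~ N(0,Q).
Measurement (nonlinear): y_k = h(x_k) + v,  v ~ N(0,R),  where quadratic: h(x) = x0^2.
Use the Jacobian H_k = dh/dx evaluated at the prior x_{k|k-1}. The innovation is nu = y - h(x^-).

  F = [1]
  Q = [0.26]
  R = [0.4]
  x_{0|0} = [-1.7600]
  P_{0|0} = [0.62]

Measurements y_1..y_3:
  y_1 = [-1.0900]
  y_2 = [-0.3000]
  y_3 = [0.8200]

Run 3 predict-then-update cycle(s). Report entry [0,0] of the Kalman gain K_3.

step 1: x^-=[-1.7600]  P^-=[0.8800]  H_jac=[-3.5200]  S=[11.3036]  K=[-0.2740]  nu=[-4.1876]  x^+=[-0.6124]  P^+=[0.0311]
step 2: x^-=[-0.6124]  P^-=[0.2911]  H_jac=[-1.2249]  S=[0.8368]  K=[-0.4262]  nu=[-0.6751]  x^+=[-0.3247]  P^+=[0.1392]
step 3: x^-=[-0.3247]  P^-=[0.3992]  H_jac=[-0.6495]  S=[0.5684]  K=[-0.4561]  nu=[0.7145]  x^+=[-0.6507]  P^+=[0.2809]

K[0,0] = -0.4561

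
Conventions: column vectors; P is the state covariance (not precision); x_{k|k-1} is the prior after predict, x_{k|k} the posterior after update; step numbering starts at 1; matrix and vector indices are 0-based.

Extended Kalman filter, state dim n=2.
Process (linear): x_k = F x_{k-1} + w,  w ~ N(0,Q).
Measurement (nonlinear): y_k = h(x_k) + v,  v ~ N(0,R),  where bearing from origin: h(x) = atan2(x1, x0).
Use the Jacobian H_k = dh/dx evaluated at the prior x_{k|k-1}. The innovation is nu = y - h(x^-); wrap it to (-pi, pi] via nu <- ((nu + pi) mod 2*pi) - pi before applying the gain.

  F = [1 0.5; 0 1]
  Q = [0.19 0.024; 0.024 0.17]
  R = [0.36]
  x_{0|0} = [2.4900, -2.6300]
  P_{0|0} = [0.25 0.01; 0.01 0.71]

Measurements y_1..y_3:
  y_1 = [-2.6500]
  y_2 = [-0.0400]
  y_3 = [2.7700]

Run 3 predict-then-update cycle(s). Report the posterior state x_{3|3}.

x_post = [-2.9320, -3.4167]

step 1: x^-=[1.1750, -2.6300]  P^-=[0.6275 0.3890; 0.3890 0.8800]  H_jac=[0.3170 0.1416]  S=[0.4756]  K=[0.5340; 0.5213]  nu=[-1.4994]  x^+=[0.3743, -3.4116]  P^+=[0.4919 0.2566; 0.2566 0.7508]
step 2: x^-=[-1.3315, -3.4116]  P^-=[1.1262 0.6560; 0.6560 0.9208]  H_jac=[0.2544 -0.0993]  S=[0.4088]  K=[0.5414; 0.1846]  nu=[1.9029]  x^+=[-0.3012, -3.0603]  P^+=[1.0063 0.6151; 0.6151 0.9068]
step 3: x^-=[-1.8313, -3.0603]  P^-=[2.0382 1.0926; 1.0926 1.0768]  H_jac=[0.2406 -0.1440]  S=[0.4246]  K=[0.7844; 0.2540]  nu=[-1.4031]  x^+=[-2.9320, -3.4167]  P^+=[1.7769 1.0080; 1.0080 1.0495]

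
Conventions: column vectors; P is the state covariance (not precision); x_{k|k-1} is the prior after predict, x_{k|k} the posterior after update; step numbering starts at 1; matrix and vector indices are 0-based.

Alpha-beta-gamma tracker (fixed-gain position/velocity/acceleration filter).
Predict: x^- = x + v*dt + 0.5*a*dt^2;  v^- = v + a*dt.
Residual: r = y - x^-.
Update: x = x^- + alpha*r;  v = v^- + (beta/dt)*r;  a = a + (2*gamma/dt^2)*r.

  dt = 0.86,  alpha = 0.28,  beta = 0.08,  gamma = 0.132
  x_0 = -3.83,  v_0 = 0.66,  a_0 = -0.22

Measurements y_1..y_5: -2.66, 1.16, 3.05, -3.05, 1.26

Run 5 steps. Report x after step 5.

step 1: x_pred=-3.3438  r=0.6838  x^+=-3.1523  v^+=0.5344  a^+=0.0241
step 2: x_pred=-2.6838  r=3.8438  x^+=-1.6075  v^+=0.9127  a^+=1.3961
step 3: x_pred=-0.3064  r=3.3564  x^+=0.6334  v^+=2.4255  a^+=2.5942
step 4: x_pred=3.6787  r=-6.7287  x^+=1.7947  v^+=4.0306  a^+=0.1924
step 5: x_pred=5.3321  r=-4.0721  x^+=4.1919  v^+=3.8172  a^+=-1.2612

x_post = 4.1919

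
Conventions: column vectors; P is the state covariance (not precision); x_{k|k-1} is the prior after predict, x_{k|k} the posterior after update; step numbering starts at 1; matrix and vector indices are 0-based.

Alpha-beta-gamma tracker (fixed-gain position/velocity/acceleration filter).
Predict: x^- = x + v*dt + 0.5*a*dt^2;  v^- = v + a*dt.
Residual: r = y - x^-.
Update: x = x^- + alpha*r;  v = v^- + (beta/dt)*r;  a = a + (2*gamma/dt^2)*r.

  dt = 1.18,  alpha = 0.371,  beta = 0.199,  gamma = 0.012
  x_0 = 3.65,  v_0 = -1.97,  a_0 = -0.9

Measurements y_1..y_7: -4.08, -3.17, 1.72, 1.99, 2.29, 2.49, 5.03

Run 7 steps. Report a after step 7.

step 1: x_pred=0.6988  r=-4.7788  x^+=-1.0741  v^+=-3.8379  a^+=-0.9824
step 2: x_pred=-6.2868  r=3.1168  x^+=-5.1305  v^+=-4.4715  a^+=-0.9286
step 3: x_pred=-11.0533  r=12.7733  x^+=-6.3144  v^+=-3.4131  a^+=-0.7085
step 4: x_pred=-10.8352  r=12.8252  x^+=-6.0770  v^+=-2.0863  a^+=-0.4874
step 5: x_pred=-8.8782  r=11.1682  x^+=-4.7348  v^+=-0.7780  a^+=-0.2949
step 6: x_pred=-5.8581  r=8.3481  x^+=-2.7610  v^+=0.2819  a^+=-0.1510
step 7: x_pred=-2.5335  r=7.5635  x^+=0.2726  v^+=1.3792  a^+=-0.0207

a_post = -0.0207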